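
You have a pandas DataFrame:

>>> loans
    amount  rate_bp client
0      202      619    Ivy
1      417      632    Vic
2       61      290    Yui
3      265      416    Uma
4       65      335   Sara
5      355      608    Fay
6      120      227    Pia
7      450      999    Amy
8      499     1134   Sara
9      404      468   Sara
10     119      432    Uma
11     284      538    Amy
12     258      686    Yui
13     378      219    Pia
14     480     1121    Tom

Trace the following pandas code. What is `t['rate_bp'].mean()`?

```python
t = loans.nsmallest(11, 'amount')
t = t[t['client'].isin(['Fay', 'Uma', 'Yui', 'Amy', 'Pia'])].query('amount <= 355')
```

take 11 rows with smallest amount:
    amount  rate_bp client
2       61      290    Yui
4       65      335   Sara
10     119      432    Uma
6      120      227    Pia
0      202      619    Ivy
12     258      686    Yui
3      265      416    Uma
11     284      538    Amy
5      355      608    Fay
13     378      219    Pia
9      404      468   Sara
filter rows where client in ['Fay', 'Uma', 'Yui', 'Amy', 'Pia']:
    amount  rate_bp client
2       61      290    Yui
10     119      432    Uma
6      120      227    Pia
12     258      686    Yui
3      265      416    Uma
11     284      538    Amy
5      355      608    Fay
13     378      219    Pia
filter rows where amount <= 355:
    amount  rate_bp client
2       61      290    Yui
10     119      432    Uma
6      120      227    Pia
12     258      686    Yui
3      265      416    Uma
11     284      538    Amy
5      355      608    Fay
Hence 456.714285714.

456.714285714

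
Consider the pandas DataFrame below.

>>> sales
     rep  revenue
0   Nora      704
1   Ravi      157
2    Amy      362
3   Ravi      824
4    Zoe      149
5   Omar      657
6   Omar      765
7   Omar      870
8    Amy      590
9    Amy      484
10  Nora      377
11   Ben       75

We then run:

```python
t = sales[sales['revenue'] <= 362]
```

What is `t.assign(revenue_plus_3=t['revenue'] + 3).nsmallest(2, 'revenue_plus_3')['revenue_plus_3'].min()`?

filter rows where revenue <= 362:
     rep  revenue
1   Ravi      157
2    Amy      362
4    Zoe      149
11   Ben       75
add column revenue_plus_3 = t['revenue'] + 3:
     rep  revenue  revenue_plus_3
1   Ravi      157             160
2    Amy      362             365
4    Zoe      149             152
11   Ben       75              78
take 2 rows with smallest revenue_plus_3:
    rep  revenue  revenue_plus_3
11  Ben       75              78
4   Zoe      149             152

78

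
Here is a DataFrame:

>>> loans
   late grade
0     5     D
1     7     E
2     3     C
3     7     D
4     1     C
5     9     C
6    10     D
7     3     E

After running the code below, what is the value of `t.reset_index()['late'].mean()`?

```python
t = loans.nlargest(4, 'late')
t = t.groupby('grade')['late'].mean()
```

8.16666666667

take 4 rows with largest late:
   late grade
6    10     D
5     9     C
1     7     E
3     7     D
group by grade, mean of late:
grade
C    9.0
D    8.5
E    7.0
Name: late, dtype: float64
reset_index():
  grade  late
0     C   9.0
1     D   8.5
2     E   7.0
So mean() = 8.16666666667.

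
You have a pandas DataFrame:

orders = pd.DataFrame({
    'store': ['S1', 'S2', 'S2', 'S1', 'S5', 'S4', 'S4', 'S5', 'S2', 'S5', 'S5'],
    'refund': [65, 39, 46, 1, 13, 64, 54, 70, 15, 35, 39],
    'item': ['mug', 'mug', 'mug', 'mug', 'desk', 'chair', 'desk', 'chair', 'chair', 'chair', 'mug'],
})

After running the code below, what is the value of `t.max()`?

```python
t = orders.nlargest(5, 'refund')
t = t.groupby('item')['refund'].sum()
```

134

take 5 rows with largest refund:
  store  refund   item
7    S5      70  chair
0    S1      65    mug
5    S4      64  chair
6    S4      54   desk
2    S2      46    mug
group by item, sum of refund:
item
chair    134
desk      54
mug      111
Name: refund, dtype: int64
max of the resulting series → 134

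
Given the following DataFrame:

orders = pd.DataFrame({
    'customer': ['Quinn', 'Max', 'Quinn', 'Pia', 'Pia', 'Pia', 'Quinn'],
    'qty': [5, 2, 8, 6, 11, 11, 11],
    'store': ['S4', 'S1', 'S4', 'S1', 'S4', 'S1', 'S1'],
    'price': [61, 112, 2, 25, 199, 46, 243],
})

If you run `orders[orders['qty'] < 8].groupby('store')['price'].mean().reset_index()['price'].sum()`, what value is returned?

filter rows where qty < 8:
  customer  qty store  price
0    Quinn    5    S4     61
1      Max    2    S1    112
3      Pia    6    S1     25
group by store, mean of price:
store
S1    68.5
S4    61.0
Name: price, dtype: float64
reset_index():
  store  price
0    S1   68.5
1    S4   61.0

129.5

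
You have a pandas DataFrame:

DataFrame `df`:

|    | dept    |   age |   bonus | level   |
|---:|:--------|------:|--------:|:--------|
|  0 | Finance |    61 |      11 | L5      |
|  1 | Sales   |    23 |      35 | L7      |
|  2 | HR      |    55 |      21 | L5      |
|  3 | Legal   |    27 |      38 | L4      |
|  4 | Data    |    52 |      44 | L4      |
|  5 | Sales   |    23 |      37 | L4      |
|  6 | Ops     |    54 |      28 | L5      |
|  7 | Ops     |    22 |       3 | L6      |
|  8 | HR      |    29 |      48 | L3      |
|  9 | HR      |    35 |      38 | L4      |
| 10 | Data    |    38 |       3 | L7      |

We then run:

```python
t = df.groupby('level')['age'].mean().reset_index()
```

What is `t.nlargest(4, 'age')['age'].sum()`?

150.416666667

group by level, mean of age:
level
L3    29.000000
L4    34.250000
L5    56.666667
L6    22.000000
L7    30.500000
Name: age, dtype: float64
reset_index():
  level        age
0    L3  29.000000
1    L4  34.250000
2    L5  56.666667
3    L6  22.000000
4    L7  30.500000
take 4 rows with largest age:
  level        age
2    L5  56.666667
1    L4  34.250000
4    L7  30.500000
0    L3  29.000000
Finally, sum of column 'age' = 150.416666667.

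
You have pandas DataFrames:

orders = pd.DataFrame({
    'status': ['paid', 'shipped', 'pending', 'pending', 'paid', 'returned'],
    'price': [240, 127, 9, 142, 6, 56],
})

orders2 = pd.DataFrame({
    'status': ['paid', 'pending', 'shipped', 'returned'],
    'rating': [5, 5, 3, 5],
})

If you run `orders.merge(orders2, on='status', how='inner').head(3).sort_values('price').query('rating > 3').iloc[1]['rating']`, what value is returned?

merge on 'status' (how='inner') → 6 rows:
     status  price  rating
0      paid    240       5
1   shipped    127       3
2   pending      9       5
3   pending    142       5
4      paid      6       5
5  returned     56       5
take first 3 rows:
    status  price  rating
0     paid    240       5
1  shipped    127       3
2  pending      9       5
sort by price:
    status  price  rating
2  pending      9       5
1  shipped    127       3
0     paid    240       5
filter rows where rating > 3:
    status  price  rating
2  pending      9       5
0     paid    240       5
Finally, value at position 1, column 'rating' = 5.

5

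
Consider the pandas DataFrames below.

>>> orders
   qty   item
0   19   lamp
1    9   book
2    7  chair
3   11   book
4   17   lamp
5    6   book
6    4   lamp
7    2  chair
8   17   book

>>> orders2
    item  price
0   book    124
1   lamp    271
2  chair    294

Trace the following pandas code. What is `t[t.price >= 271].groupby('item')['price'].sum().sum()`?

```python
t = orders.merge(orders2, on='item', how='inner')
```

1401

merge on 'item' (how='inner') → 9 rows:
   qty   item  price
0   19   lamp    271
1    9   book    124
2    7  chair    294
3   11   book    124
4   17   lamp    271
5    6   book    124
6    4   lamp    271
7    2  chair    294
8   17   book    124
filter rows where price >= 271:
   qty   item  price
0   19   lamp    271
2    7  chair    294
4   17   lamp    271
6    4   lamp    271
7    2  chair    294
group by item, sum of price:
item
chair    588
lamp     813
Name: price, dtype: int64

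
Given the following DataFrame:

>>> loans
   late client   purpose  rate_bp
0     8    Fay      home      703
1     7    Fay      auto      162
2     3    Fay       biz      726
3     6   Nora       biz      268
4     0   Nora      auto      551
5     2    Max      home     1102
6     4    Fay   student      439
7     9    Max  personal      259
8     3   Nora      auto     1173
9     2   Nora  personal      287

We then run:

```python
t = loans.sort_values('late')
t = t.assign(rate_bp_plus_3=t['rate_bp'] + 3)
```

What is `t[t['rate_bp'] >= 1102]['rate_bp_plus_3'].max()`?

sort by late:
   late client   purpose  rate_bp
4     0   Nora      auto      551
5     2    Max      home     1102
9     2   Nora  personal      287
2     3    Fay       biz      726
8     3   Nora      auto     1173
6     4    Fay   student      439
3     6   Nora       biz      268
1     7    Fay      auto      162
0     8    Fay      home      703
7     9    Max  personal      259
add column rate_bp_plus_3 = t['rate_bp'] + 3:
   late client   purpose  rate_bp  rate_bp_plus_3
4     0   Nora      auto      551             554
5     2    Max      home     1102            1105
9     2   Nora  personal      287             290
2     3    Fay       biz      726             729
8     3   Nora      auto     1173            1176
6     4    Fay   student      439             442
3     6   Nora       biz      268             271
1     7    Fay      auto      162             165
0     8    Fay      home      703             706
7     9    Max  personal      259             262
filter rows where rate_bp >= 1102:
   late client purpose  rate_bp  rate_bp_plus_3
5     2    Max    home     1102            1105
8     3   Nora    auto     1173            1176
Taking the max of column 'rate_bp_plus_3' gives 1176.

1176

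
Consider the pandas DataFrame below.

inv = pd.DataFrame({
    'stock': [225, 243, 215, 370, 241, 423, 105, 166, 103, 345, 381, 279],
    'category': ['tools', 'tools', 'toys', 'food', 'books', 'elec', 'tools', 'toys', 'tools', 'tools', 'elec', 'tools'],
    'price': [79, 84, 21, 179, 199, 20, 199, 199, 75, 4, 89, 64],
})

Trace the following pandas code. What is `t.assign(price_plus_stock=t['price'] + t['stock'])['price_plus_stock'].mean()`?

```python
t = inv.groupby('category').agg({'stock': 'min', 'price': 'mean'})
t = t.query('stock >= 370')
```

group by category: min(stock), mean(price):
          stock       price
category                   
books       241  199.000000
elec        381   54.500000
food        370  179.000000
tools       103   84.166667
toys        166  110.000000
filter rows where stock >= 370:
          stock  price
category              
elec        381   54.5
food        370  179.0
add column price_plus_stock = t['price'] + t['stock']:
          stock  price  price_plus_stock
category                                
elec        381   54.5             435.5
food        370  179.0             549.0

492.25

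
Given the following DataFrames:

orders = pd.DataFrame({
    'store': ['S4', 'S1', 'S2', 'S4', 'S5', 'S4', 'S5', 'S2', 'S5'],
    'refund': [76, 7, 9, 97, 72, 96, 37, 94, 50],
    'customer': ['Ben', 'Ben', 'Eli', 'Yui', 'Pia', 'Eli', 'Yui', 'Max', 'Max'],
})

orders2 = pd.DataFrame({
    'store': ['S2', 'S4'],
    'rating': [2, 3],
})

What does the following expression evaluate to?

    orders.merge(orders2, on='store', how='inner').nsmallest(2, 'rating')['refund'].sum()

merge on 'store' (how='inner') → 5 rows:
  store  refund customer  rating
0    S4      76      Ben       3
1    S2       9      Eli       2
2    S4      97      Yui       3
3    S4      96      Eli       3
4    S2      94      Max       2
take 2 rows with smallest rating:
  store  refund customer  rating
1    S2       9      Eli       2
4    S2      94      Max       2

103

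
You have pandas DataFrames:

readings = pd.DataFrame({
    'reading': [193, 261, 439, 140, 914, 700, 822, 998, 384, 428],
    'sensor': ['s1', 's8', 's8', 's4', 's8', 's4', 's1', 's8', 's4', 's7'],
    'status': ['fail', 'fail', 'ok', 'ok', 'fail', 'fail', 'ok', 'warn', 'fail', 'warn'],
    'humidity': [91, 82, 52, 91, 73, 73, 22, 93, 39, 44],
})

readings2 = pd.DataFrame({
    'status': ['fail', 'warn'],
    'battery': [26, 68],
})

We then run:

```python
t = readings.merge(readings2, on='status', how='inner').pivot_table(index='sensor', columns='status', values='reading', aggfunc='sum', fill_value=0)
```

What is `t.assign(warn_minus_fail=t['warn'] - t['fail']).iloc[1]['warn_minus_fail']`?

-1084

merge on 'status' (how='inner') → 7 rows:
   reading sensor status  humidity  battery
0      193     s1   fail        91       26
1      261     s8   fail        82       26
2      914     s8   fail        73       26
3      700     s4   fail        73       26
4      998     s8   warn        93       68
5      384     s4   fail        39       26
6      428     s7   warn        44       68
pivot: rows=sensor, cols=status, sum(reading):
status  fail  warn
sensor            
s1       193     0
s4      1084     0
s7         0   428
s8      1175   998
add column warn_minus_fail = t['warn'] - t['fail']:
status  fail  warn  warn_minus_fail
sensor                             
s1       193     0             -193
s4      1084     0            -1084
s7         0   428              428
s8      1175   998             -177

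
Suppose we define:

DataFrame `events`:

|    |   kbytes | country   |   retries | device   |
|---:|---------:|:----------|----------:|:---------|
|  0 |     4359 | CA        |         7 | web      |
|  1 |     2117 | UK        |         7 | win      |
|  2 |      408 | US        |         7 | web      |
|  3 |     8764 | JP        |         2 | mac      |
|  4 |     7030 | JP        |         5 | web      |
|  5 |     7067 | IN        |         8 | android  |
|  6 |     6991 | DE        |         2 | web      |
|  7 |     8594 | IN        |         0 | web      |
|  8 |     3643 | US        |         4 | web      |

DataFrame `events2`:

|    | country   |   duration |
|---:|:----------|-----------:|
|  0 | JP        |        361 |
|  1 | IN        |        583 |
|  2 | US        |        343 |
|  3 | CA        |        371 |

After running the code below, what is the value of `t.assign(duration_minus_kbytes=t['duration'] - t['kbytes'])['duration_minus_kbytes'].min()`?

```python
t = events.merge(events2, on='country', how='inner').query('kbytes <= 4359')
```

merge on 'country' (how='inner') → 7 rows:
   kbytes country  retries   device  duration
0    4359      CA        7      web       371
1     408      US        7      web       343
2    8764      JP        2      mac       361
3    7030      JP        5      web       361
4    7067      IN        8  android       583
5    8594      IN        0      web       583
6    3643      US        4      web       343
filter rows where kbytes <= 4359:
   kbytes country  retries device  duration
0    4359      CA        7    web       371
1     408      US        7    web       343
6    3643      US        4    web       343
add column duration_minus_kbytes = t['duration'] - t['kbytes']:
   kbytes country  retries device  duration  duration_minus_kbytes
0    4359      CA        7    web       371                  -3988
1     408      US        7    web       343                    -65
6    3643      US        4    web       343                  -3300
Hence -3988.

-3988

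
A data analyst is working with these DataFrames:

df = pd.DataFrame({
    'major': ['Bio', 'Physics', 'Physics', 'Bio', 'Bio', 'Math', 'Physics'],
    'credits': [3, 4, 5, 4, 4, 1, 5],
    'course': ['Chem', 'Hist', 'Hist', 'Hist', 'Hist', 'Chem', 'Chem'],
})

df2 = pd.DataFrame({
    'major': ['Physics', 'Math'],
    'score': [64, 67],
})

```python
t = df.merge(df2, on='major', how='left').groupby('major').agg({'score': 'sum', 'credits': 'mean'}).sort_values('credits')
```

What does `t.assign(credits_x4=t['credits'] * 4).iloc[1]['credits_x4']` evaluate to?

merge on 'major' (how='left') → 7 rows:
     major  credits course  score
0      Bio        3   Chem    NaN
1  Physics        4   Hist   64.0
2  Physics        5   Hist   64.0
3      Bio        4   Hist    NaN
4      Bio        4   Hist    NaN
5     Math        1   Chem   67.0
6  Physics        5   Chem   64.0
group by major: sum(score), mean(credits):
         score   credits
major                   
Bio        0.0  3.666667
Math      67.0  1.000000
Physics  192.0  4.666667
sort by credits:
         score   credits
major                   
Math      67.0  1.000000
Bio        0.0  3.666667
Physics  192.0  4.666667
add column credits_x4 = t['credits'] * 4:
         score   credits  credits_x4
major                               
Math      67.0  1.000000    4.000000
Bio        0.0  3.666667   14.666667
Physics  192.0  4.666667   18.666667
Finally, value at position 1, column 'credits_x4' = 14.6666666667.

14.6666666667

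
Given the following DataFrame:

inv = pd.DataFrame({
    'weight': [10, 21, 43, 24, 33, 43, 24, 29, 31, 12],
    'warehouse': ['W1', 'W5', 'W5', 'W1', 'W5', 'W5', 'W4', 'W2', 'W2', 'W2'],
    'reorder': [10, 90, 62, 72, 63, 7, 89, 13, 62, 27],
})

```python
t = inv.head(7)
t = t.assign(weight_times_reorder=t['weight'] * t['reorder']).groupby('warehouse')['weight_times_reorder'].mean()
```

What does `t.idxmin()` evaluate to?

W1

take first 7 rows:
   weight warehouse  reorder
0      10        W1       10
1      21        W5       90
2      43        W5       62
3      24        W1       72
4      33        W5       63
5      43        W5        7
6      24        W4       89
add column weight_times_reorder = t['weight'] * t['reorder']:
   weight warehouse  reorder  weight_times_reorder
0      10        W1       10                   100
1      21        W5       90                  1890
2      43        W5       62                  2666
3      24        W1       72                  1728
4      33        W5       63                  2079
5      43        W5        7                   301
6      24        W4       89                  2136
group by warehouse, mean of weight_times_reorder:
warehouse
W1     914.0
W4    2136.0
W5    1734.0
Name: weight_times_reorder, dtype: float64
Hence W1.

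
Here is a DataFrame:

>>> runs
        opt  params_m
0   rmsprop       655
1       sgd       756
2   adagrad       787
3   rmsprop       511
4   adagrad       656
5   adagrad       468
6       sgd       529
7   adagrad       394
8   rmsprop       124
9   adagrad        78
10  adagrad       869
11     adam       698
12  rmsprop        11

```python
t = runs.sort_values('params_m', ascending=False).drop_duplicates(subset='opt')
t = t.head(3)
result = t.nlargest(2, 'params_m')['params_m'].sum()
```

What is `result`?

1625

sort by params_m descending:
        opt  params_m
10  adagrad       869
2   adagrad       787
1       sgd       756
11     adam       698
4   adagrad       656
0   rmsprop       655
6       sgd       529
3   rmsprop       511
5   adagrad       468
7   adagrad       394
8   rmsprop       124
9   adagrad        78
12  rmsprop        11
drop duplicate opt (keep=first):
        opt  params_m
10  adagrad       869
1       sgd       756
11     adam       698
0   rmsprop       655
take first 3 rows:
        opt  params_m
10  adagrad       869
1       sgd       756
11     adam       698
take 2 rows with largest params_m:
        opt  params_m
10  adagrad       869
1       sgd       756
Finally, sum of column 'params_m' = 1625.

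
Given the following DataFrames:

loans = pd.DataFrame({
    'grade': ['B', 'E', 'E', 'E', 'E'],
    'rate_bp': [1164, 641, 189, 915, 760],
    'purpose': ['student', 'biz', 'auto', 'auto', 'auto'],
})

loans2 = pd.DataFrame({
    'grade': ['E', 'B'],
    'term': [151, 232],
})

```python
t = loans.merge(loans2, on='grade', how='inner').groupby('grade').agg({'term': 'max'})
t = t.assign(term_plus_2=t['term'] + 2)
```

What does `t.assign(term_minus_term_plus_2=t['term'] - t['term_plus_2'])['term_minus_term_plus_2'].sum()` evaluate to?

merge on 'grade' (how='inner') → 5 rows:
  grade  rate_bp  purpose  term
0     B     1164  student   232
1     E      641      biz   151
2     E      189     auto   151
3     E      915     auto   151
4     E      760     auto   151
group by grade, max of term:
       term
grade      
B       232
E       151
add column term_plus_2 = t['term'] + 2:
       term  term_plus_2
grade                   
B       232          234
E       151          153
add column term_minus_term_plus_2 = t['term'] - t['term_plus_2']:
       term  term_plus_2  term_minus_term_plus_2
grade                                           
B       232          234                      -2
E       151          153                      -2

-4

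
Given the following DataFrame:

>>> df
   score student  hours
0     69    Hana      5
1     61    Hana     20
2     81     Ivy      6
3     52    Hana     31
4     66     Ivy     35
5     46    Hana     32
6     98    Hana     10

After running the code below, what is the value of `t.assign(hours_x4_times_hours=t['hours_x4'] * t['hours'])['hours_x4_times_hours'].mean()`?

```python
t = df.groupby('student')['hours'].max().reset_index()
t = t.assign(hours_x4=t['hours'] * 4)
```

4498.0

group by student, max of hours:
student
Hana    32
Ivy     35
Name: hours, dtype: int64
reset_index():
  student  hours
0    Hana     32
1     Ivy     35
add column hours_x4 = t['hours'] * 4:
  student  hours  hours_x4
0    Hana     32       128
1     Ivy     35       140
add column hours_x4_times_hours = t['hours_x4'] * t['hours']:
  student  hours  hours_x4  hours_x4_times_hours
0    Hana     32       128                  4096
1     Ivy     35       140                  4900
Finally, mean of column 'hours_x4_times_hours' = 4498.0.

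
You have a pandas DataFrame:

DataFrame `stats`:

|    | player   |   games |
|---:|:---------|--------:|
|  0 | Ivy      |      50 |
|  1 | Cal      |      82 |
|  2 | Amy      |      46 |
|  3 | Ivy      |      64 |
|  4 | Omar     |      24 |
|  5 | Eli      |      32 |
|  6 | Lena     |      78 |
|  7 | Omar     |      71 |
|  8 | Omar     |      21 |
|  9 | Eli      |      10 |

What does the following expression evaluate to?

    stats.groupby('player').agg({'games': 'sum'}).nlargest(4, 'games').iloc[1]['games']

group by player, sum of games:
        games
player       
Amy        46
Cal        82
Eli        42
Ivy       114
Lena       78
Omar      116
take 4 rows with largest games:
        games
player       
Omar      116
Ivy       114
Cal        82
Lena       78
Hence 114.

114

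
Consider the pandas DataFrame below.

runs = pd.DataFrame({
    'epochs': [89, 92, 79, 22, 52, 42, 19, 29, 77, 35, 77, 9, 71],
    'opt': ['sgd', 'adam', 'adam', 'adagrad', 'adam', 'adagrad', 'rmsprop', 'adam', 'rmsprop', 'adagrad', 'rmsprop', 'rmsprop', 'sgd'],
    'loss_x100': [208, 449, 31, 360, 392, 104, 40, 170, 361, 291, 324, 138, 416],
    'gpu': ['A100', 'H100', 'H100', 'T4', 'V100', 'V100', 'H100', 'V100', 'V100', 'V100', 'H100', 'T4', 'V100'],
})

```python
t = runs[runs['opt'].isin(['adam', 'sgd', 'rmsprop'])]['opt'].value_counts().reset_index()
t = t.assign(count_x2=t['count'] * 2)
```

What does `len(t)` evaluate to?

3

filter rows where opt in ['adam', 'sgd', 'rmsprop']:
    epochs      opt  loss_x100   gpu
0       89      sgd        208  A100
1       92     adam        449  H100
2       79     adam         31  H100
4       52     adam        392  V100
6       19  rmsprop         40  H100
7       29     adam        170  V100
8       77  rmsprop        361  V100
10      77  rmsprop        324  H100
11       9  rmsprop        138    T4
12      71      sgd        416  V100
value_counts of opt:
opt
adam       4
rmsprop    4
sgd        2
Name: count, dtype: int64
reset_index():
       opt  count
0     adam      4
1  rmsprop      4
2      sgd      2
add column count_x2 = t['count'] * 2:
       opt  count  count_x2
0     adam      4         8
1  rmsprop      4         8
2      sgd      2         4
So result = 3.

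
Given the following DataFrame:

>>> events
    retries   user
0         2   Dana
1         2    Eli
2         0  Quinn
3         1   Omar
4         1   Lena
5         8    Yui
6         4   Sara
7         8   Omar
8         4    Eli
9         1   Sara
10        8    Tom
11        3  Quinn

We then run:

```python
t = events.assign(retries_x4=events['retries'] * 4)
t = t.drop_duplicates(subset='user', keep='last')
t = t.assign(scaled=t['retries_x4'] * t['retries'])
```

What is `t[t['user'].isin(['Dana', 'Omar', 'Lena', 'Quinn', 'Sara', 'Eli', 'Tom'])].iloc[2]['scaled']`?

256

add column retries_x4 = events['retries'] * 4:
    retries   user  retries_x4
0         2   Dana           8
1         2    Eli           8
2         0  Quinn           0
3         1   Omar           4
4         1   Lena           4
5         8    Yui          32
6         4   Sara          16
7         8   Omar          32
8         4    Eli          16
9         1   Sara           4
10        8    Tom          32
11        3  Quinn          12
drop duplicate user (keep=last):
    retries   user  retries_x4
0         2   Dana           8
4         1   Lena           4
5         8    Yui          32
7         8   Omar          32
8         4    Eli          16
9         1   Sara           4
10        8    Tom          32
11        3  Quinn          12
add column scaled = t['retries_x4'] * t['retries']:
    retries   user  retries_x4  scaled
0         2   Dana           8      16
4         1   Lena           4       4
5         8    Yui          32     256
7         8   Omar          32     256
8         4    Eli          16      64
9         1   Sara           4       4
10        8    Tom          32     256
11        3  Quinn          12      36
filter rows where user in ['Dana', 'Omar', 'Lena', 'Quinn', 'Sara', 'Eli', 'Tom']:
    retries   user  retries_x4  scaled
0         2   Dana           8      16
4         1   Lena           4       4
7         8   Omar          32     256
8         4    Eli          16      64
9         1   Sara           4       4
10        8    Tom          32     256
11        3  Quinn          12      36
Then the value at position 2, column 'scaled': 256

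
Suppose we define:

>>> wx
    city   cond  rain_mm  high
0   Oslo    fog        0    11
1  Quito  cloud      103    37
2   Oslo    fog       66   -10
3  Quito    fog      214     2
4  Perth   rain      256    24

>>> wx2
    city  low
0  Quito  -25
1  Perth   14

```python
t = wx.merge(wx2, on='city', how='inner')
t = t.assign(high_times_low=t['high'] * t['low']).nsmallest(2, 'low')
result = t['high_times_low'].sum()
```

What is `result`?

merge on 'city' (how='inner') → 3 rows:
    city   cond  rain_mm  high  low
0  Quito  cloud      103    37  -25
1  Quito    fog      214     2  -25
2  Perth   rain      256    24   14
add column high_times_low = t['high'] * t['low']:
    city   cond  rain_mm  high  low  high_times_low
0  Quito  cloud      103    37  -25            -925
1  Quito    fog      214     2  -25             -50
2  Perth   rain      256    24   14             336
take 2 rows with smallest low:
    city   cond  rain_mm  high  low  high_times_low
0  Quito  cloud      103    37  -25            -925
1  Quito    fog      214     2  -25             -50
Taking the sum of column 'high_times_low' gives -975.

-975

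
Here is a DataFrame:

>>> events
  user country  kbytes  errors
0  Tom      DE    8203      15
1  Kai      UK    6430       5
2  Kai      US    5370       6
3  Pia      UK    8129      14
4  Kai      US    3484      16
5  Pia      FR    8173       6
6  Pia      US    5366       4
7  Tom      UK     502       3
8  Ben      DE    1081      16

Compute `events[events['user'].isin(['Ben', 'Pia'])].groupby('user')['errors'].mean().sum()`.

filter rows where user in ['Ben', 'Pia']:
  user country  kbytes  errors
3  Pia      UK    8129      14
5  Pia      FR    8173       6
6  Pia      US    5366       4
8  Ben      DE    1081      16
group by user, mean of errors:
user
Ben    16.0
Pia     8.0
Name: errors, dtype: float64
Hence 24.0.

24.0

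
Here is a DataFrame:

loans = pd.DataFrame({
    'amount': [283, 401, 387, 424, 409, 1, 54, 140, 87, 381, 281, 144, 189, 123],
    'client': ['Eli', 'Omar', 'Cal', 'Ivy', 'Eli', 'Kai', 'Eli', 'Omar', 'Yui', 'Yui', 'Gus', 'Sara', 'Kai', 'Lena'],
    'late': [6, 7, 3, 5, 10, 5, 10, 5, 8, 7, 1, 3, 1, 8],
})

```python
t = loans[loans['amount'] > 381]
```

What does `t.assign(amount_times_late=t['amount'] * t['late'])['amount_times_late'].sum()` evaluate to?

10178

filter rows where amount > 381:
   amount client  late
1     401   Omar     7
2     387    Cal     3
3     424    Ivy     5
4     409    Eli    10
add column amount_times_late = t['amount'] * t['late']:
   amount client  late  amount_times_late
1     401   Omar     7               2807
2     387    Cal     3               1161
3     424    Ivy     5               2120
4     409    Eli    10               4090
Reading off the sum of column 'amount_times_late', we get 10178.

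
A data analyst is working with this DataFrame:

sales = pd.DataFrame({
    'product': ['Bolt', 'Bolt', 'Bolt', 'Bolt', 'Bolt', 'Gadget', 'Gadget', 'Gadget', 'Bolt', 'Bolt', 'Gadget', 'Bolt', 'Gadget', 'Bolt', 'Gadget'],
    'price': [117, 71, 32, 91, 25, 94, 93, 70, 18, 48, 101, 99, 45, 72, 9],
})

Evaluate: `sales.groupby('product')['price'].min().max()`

18

group by product, min of price:
product
Bolt      18
Gadget     9
Name: price, dtype: int64
Then the max of the resulting series: 18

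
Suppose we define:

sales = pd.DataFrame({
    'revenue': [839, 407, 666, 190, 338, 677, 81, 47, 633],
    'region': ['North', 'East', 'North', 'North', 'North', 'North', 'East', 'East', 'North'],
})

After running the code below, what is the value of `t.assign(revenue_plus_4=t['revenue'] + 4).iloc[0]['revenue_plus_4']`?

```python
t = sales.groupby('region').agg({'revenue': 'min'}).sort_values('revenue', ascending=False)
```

194

group by region, min of revenue:
        revenue
region         
East         47
North       190
sort by revenue descending:
        revenue
region         
North       190
East         47
add column revenue_plus_4 = t['revenue'] + 4:
        revenue  revenue_plus_4
region                         
North       190             194
East         47              51
Finally, value at position 0, column 'revenue_plus_4' = 194.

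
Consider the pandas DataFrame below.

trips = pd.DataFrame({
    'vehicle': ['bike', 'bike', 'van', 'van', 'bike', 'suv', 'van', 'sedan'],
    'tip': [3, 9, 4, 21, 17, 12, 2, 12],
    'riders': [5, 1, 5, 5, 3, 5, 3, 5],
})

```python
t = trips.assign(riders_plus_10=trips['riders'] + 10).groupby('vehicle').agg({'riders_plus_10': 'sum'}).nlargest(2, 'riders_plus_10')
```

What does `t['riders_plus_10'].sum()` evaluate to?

add column riders_plus_10 = trips['riders'] + 10:
  vehicle  tip  riders  riders_plus_10
0    bike    3       5              15
1    bike    9       1              11
2     van    4       5              15
3     van   21       5              15
4    bike   17       3              13
5     suv   12       5              15
6     van    2       3              13
7   sedan   12       5              15
group by vehicle, sum of riders_plus_10:
         riders_plus_10
vehicle                
bike                 39
sedan                15
suv                  15
van                  43
take 2 rows with largest riders_plus_10:
         riders_plus_10
vehicle                
van                  43
bike                 39

82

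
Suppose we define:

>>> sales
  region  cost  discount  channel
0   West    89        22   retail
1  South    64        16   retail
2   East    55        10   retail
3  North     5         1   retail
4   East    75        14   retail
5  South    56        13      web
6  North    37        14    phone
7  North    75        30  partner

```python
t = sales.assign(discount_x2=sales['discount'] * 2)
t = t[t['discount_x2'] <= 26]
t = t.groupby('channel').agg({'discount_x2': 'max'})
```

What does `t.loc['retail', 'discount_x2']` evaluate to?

add column discount_x2 = sales['discount'] * 2:
  region  cost  discount  channel  discount_x2
0   West    89        22   retail           44
1  South    64        16   retail           32
2   East    55        10   retail           20
3  North     5         1   retail            2
4   East    75        14   retail           28
5  South    56        13      web           26
6  North    37        14    phone           28
7  North    75        30  partner           60
filter rows where discount_x2 <= 26:
  region  cost  discount channel  discount_x2
2   East    55        10  retail           20
3  North     5         1  retail            2
5  South    56        13     web           26
group by channel, max of discount_x2:
         discount_x2
channel             
retail            20
web               26
Taking the value at row 'retail', column 'discount_x2' gives 20.

20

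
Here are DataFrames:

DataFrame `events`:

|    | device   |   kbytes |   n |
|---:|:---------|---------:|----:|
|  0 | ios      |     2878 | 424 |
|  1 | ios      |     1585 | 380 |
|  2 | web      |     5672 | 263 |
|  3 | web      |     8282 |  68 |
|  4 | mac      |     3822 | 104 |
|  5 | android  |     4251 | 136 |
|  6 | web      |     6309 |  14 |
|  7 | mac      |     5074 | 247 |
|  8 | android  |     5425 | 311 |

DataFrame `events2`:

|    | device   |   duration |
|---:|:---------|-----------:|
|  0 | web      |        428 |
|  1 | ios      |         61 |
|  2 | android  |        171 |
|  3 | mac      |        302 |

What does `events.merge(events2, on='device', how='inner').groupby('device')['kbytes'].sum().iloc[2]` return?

merge on 'device' (how='inner') → 9 rows:
    device  kbytes    n  duration
0      ios    2878  424        61
1      ios    1585  380        61
2      web    5672  263       428
3      web    8282   68       428
4      mac    3822  104       302
5  android    4251  136       171
6      web    6309   14       428
7      mac    5074  247       302
8  android    5425  311       171
group by device, sum of kbytes:
device
android     9676
ios         4463
mac         8896
web        20263
Name: kbytes, dtype: int64
Taking the value at position 2 gives 8896.

8896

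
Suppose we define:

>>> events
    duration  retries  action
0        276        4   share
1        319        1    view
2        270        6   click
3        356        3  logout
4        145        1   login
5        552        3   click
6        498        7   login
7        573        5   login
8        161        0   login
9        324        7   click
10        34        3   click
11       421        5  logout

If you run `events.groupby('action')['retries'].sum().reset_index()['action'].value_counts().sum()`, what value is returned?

group by action, sum of retries:
action
click     19
login     13
logout     8
share      4
view       1
Name: retries, dtype: int64
reset_index():
   action  retries
0   click       19
1   login       13
2  logout        8
3   share        4
4    view        1
value_counts of action:
action
click     1
login     1
logout    1
share     1
view      1
Name: count, dtype: int64

5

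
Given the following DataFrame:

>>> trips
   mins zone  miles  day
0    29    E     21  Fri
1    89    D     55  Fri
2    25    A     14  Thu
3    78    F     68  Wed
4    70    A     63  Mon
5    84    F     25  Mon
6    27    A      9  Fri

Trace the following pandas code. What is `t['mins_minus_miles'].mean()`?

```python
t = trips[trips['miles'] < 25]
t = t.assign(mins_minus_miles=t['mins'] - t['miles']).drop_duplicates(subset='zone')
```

9.5

filter rows where miles < 25:
   mins zone  miles  day
0    29    E     21  Fri
2    25    A     14  Thu
6    27    A      9  Fri
add column mins_minus_miles = t['mins'] - t['miles']:
   mins zone  miles  day  mins_minus_miles
0    29    E     21  Fri                 8
2    25    A     14  Thu                11
6    27    A      9  Fri                18
drop duplicate zone (keep=first):
   mins zone  miles  day  mins_minus_miles
0    29    E     21  Fri                 8
2    25    A     14  Thu                11
Then the mean of column 'mins_minus_miles': 9.5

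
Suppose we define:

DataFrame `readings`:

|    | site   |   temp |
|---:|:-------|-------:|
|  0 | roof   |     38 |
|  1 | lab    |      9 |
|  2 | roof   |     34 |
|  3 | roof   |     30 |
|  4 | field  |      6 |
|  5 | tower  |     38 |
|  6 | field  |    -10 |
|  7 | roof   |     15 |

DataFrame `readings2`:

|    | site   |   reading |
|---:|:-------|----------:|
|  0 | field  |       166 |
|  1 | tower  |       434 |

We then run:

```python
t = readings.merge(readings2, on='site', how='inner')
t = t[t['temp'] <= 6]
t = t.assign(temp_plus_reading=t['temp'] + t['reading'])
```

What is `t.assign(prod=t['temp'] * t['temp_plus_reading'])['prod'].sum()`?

-528

merge on 'site' (how='inner') → 3 rows:
    site  temp  reading
0  field     6      166
1  tower    38      434
2  field   -10      166
filter rows where temp <= 6:
    site  temp  reading
0  field     6      166
2  field   -10      166
add column temp_plus_reading = t['temp'] + t['reading']:
    site  temp  reading  temp_plus_reading
0  field     6      166                172
2  field   -10      166                156
add column prod = t['temp'] * t['temp_plus_reading']:
    site  temp  reading  temp_plus_reading  prod
0  field     6      166                172  1032
2  field   -10      166                156 -1560
So sum() = -528.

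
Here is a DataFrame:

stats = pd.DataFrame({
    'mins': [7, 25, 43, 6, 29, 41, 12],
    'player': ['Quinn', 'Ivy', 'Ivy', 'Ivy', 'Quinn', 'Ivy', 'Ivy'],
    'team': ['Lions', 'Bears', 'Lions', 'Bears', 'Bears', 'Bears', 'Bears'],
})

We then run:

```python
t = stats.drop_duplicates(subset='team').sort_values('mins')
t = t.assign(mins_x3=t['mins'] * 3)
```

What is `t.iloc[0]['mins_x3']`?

21

drop duplicate team (keep=first):
   mins player   team
0     7  Quinn  Lions
1    25    Ivy  Bears
sort by mins:
   mins player   team
0     7  Quinn  Lions
1    25    Ivy  Bears
add column mins_x3 = t['mins'] * 3:
   mins player   team  mins_x3
0     7  Quinn  Lions       21
1    25    Ivy  Bears       75
Taking the value at position 0, column 'mins_x3' gives 21.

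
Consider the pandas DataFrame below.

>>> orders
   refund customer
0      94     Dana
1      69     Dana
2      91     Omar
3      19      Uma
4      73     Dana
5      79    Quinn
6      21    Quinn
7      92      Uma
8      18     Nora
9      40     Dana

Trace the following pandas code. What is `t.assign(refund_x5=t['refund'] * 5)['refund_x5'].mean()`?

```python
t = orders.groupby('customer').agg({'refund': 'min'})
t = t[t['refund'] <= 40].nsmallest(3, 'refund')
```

96.6666666667

group by customer, min of refund:
          refund
customer        
Dana          40
Nora          18
Omar          91
Quinn         21
Uma           19
filter rows where refund <= 40:
          refund
customer        
Dana          40
Nora          18
Quinn         21
Uma           19
take 3 rows with smallest refund:
          refund
customer        
Nora          18
Uma           19
Quinn         21
add column refund_x5 = t['refund'] * 5:
          refund  refund_x5
customer                   
Nora          18         90
Uma           19         95
Quinn         21        105
Taking the mean of column 'refund_x5' gives 96.6666666667.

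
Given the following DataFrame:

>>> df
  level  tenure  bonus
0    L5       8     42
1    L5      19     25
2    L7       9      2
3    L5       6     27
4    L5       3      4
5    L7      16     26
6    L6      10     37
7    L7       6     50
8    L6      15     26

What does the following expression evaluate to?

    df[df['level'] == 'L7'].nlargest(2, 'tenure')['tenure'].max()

filter rows where level == 'L7':
  level  tenure  bonus
2    L7       9      2
5    L7      16     26
7    L7       6     50
take 2 rows with largest tenure:
  level  tenure  bonus
5    L7      16     26
2    L7       9      2

16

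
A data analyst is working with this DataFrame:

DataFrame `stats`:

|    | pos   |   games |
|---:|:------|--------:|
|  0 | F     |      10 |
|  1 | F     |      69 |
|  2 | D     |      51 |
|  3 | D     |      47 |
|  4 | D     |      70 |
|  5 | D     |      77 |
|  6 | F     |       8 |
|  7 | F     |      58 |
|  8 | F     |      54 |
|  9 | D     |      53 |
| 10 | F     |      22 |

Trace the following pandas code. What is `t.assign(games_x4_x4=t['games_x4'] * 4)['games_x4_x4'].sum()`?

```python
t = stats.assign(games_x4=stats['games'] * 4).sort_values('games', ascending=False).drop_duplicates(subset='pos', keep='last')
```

add column games_x4 = stats['games'] * 4:
   pos  games  games_x4
0    F     10        40
1    F     69       276
2    D     51       204
3    D     47       188
4    D     70       280
5    D     77       308
6    F      8        32
7    F     58       232
8    F     54       216
9    D     53       212
10   F     22        88
sort by games descending:
   pos  games  games_x4
5    D     77       308
4    D     70       280
1    F     69       276
7    F     58       232
8    F     54       216
9    D     53       212
2    D     51       204
3    D     47       188
10   F     22        88
0    F     10        40
6    F      8        32
drop duplicate pos (keep=last):
  pos  games  games_x4
3   D     47       188
6   F      8        32
add column games_x4_x4 = t['games_x4'] * 4:
  pos  games  games_x4  games_x4_x4
3   D     47       188          752
6   F      8        32          128
Taking the sum of column 'games_x4_x4' gives 880.

880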